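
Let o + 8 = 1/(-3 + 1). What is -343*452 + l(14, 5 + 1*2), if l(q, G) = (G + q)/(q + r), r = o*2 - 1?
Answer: -620165/4 ≈ -1.5504e+5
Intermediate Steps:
o = -17/2 (o = -8 + 1/(-3 + 1) = -8 + 1/(-2) = -8 - 1/2 = -17/2 ≈ -8.5000)
r = -18 (r = -17/2*2 - 1 = -17 - 1 = -18)
l(q, G) = (G + q)/(-18 + q) (l(q, G) = (G + q)/(q - 18) = (G + q)/(-18 + q))
-343*452 + l(14, 5 + 1*2) = -343*452 + ((5 + 1*2) + 14)/(-18 + 14) = -155036 + ((5 + 2) + 14)/(-4) = -155036 - (7 + 14)/4 = -155036 - 1/4*21 = -155036 - 21/4 = -620165/4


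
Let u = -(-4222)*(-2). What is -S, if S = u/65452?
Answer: 2111/16363 ≈ 0.12901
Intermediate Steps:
u = -8444 (u = -4222*2 = -8444)
S = -2111/16363 (S = -8444/65452 = -8444*1/65452 = -2111/16363 ≈ -0.12901)
-S = -1*(-2111/16363) = 2111/16363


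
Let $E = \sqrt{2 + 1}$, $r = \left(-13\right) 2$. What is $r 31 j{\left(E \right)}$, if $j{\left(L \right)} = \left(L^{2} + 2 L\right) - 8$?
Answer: $4030 - 1612 \sqrt{3} \approx 1237.9$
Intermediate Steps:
$r = -26$
$E = \sqrt{3} \approx 1.732$
$j{\left(L \right)} = -8 + L^{2} + 2 L$
$r 31 j{\left(E \right)} = \left(-26\right) 31 \left(-8 + \left(\sqrt{3}\right)^{2} + 2 \sqrt{3}\right) = - 806 \left(-8 + 3 + 2 \sqrt{3}\right) = - 806 \left(-5 + 2 \sqrt{3}\right) = 4030 - 1612 \sqrt{3}$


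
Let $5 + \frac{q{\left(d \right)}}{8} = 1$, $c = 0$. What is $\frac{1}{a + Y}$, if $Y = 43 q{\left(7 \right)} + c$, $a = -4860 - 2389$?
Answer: $- \frac{1}{8625} \approx -0.00011594$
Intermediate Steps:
$q{\left(d \right)} = -32$ ($q{\left(d \right)} = -40 + 8 \cdot 1 = -40 + 8 = -32$)
$a = -7249$ ($a = -4860 - 2389 = -7249$)
$Y = -1376$ ($Y = 43 \left(-32\right) + 0 = -1376 + 0 = -1376$)
$\frac{1}{a + Y} = \frac{1}{-7249 - 1376} = \frac{1}{-8625} = - \frac{1}{8625}$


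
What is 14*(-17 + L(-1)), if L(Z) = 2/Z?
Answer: -266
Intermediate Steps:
14*(-17 + L(-1)) = 14*(-17 + 2/(-1)) = 14*(-17 + 2*(-1)) = 14*(-17 - 2) = 14*(-19) = -266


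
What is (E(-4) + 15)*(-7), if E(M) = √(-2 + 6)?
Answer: -119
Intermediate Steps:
E(M) = 2 (E(M) = √4 = 2)
(E(-4) + 15)*(-7) = (2 + 15)*(-7) = 17*(-7) = -119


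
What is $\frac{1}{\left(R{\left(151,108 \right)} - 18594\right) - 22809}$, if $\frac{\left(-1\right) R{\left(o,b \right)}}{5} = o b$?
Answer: $- \frac{1}{122943} \approx -8.1339 \cdot 10^{-6}$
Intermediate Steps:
$R{\left(o,b \right)} = - 5 b o$ ($R{\left(o,b \right)} = - 5 o b = - 5 b o$)
$\frac{1}{\left(R{\left(151,108 \right)} - 18594\right) - 22809} = \frac{1}{\left(\left(-5\right) 108 \cdot 151 - 18594\right) - 22809} = \frac{1}{\left(-81540 - 18594\right) - 22809} = \frac{1}{-100134 - 22809} = \frac{1}{-122943} = - \frac{1}{122943}$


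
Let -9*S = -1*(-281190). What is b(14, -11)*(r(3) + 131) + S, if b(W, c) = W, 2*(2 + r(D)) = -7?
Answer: -88459/3 ≈ -29486.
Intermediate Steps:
r(D) = -11/2 (r(D) = -2 + (½)*(-7) = -2 - 7/2 = -11/2)
S = -93730/3 (S = -(-1)*(-281190)/9 = -⅑*281190 = -93730/3 ≈ -31243.)
b(14, -11)*(r(3) + 131) + S = 14*(-11/2 + 131) - 93730/3 = 14*(251/2) - 93730/3 = 1757 - 93730/3 = -88459/3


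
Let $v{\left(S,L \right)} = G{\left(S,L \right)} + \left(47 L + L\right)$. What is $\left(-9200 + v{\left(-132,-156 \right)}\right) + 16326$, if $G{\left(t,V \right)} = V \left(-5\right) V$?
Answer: $-122042$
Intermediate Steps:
$G{\left(t,V \right)} = - 5 V^{2}$ ($G{\left(t,V \right)} = - 5 V V = - 5 V^{2}$)
$v{\left(S,L \right)} = - 5 L^{2} + 48 L$ ($v{\left(S,L \right)} = - 5 L^{2} + \left(47 L + L\right) = - 5 L^{2} + 48 L$)
$\left(-9200 + v{\left(-132,-156 \right)}\right) + 16326 = \left(-9200 - 156 \left(48 - -780\right)\right) + 16326 = \left(-9200 - 156 \left(48 + 780\right)\right) + 16326 = \left(-9200 - 129168\right) + 16326 = -138368 + 16326 = -122042$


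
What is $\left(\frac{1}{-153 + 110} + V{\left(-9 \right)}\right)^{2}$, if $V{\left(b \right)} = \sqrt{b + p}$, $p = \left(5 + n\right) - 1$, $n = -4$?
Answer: $\frac{\left(-1 + 129 i\right)^{2}}{1849} \approx -8.9995 - 0.13953 i$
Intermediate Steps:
$p = 0$ ($p = \left(5 - 4\right) - 1 = 1 - 1 = 0$)
$V{\left(b \right)} = \sqrt{b}$ ($V{\left(b \right)} = \sqrt{b + 0} = \sqrt{b}$)
$\left(\frac{1}{-153 + 110} + V{\left(-9 \right)}\right)^{2} = \left(\frac{1}{-153 + 110} + \sqrt{-9}\right)^{2} = \left(\frac{1}{-43} + 3 i\right)^{2} = \left(- \frac{1}{43} + 3 i\right)^{2}$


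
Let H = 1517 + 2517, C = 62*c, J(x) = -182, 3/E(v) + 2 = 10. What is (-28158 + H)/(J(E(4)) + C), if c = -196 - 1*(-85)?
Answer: 6031/1766 ≈ 3.4151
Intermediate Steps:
E(v) = 3/8 (E(v) = 3/(-2 + 10) = 3/8)
c = -111 (c = -196 + 85 = -111)
C = -6882 (C = 62*(-111) = -6882)
H = 4034
(-28158 + H)/(J(E(4)) + C) = (-28158 + 4034)/(-182 - 6882) = -24124/(-7064) = -24124*(-1/7064) = 6031/1766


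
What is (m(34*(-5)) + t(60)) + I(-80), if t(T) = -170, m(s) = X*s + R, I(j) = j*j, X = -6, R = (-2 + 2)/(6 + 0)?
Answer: 7250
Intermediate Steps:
R = 0 (R = 0/6 = 0*(1/6) = 0)
I(j) = j**2
m(s) = -6*s (m(s) = -6*s + 0 = -6*s)
(m(34*(-5)) + t(60)) + I(-80) = (-204*(-5) - 170) + (-80)**2 = (-6*(-170) - 170) + 6400 = (1020 - 170) + 6400 = 850 + 6400 = 7250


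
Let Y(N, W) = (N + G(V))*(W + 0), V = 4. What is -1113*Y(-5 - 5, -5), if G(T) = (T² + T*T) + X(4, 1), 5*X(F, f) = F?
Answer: 126882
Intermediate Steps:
X(F, f) = F/5
G(T) = ⅘ + 2*T² (G(T) = (T² + T*T) + (⅕)*4 = (T² + T²) + ⅘ = 2*T² + ⅘ = ⅘ + 2*T²)
Y(N, W) = W*(164/5 + N) (Y(N, W) = (N + (⅘ + 2*4²))*(W + 0) = (N + (⅘ + 2*16))*W = (N + (⅘ + 32))*W = (N + 164/5)*W = (164/5 + N)*W = W*(164/5 + N))
-1113*Y(-5 - 5, -5) = -1113*(-5)*(164 + 5*(-5 - 5))/5 = -1113*(-5)*(164 + 5*(-10))/5 = -1113*(-5)*(164 - 50)/5 = -1113*(-5)*114/5 = -1113*(-114) = 126882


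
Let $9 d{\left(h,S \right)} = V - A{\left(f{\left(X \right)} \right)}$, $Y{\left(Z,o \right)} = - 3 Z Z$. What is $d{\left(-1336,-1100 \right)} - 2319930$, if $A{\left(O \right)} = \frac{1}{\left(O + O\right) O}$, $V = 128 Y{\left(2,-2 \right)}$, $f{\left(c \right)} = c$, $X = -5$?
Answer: $- \frac{1044045301}{450} \approx -2.3201 \cdot 10^{6}$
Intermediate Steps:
$Y{\left(Z,o \right)} = - 3 Z^{2}$
$V = -1536$ ($V = 128 \left(- 3 \cdot 2^{2}\right) = 128 \left(\left(-3\right) 4\right) = 128 \left(-12\right) = -1536$)
$A{\left(O \right)} = \frac{1}{2 O^{2}}$ ($A{\left(O \right)} = \frac{1}{2 O O} = \frac{1}{2 O^{2}}$)
$d{\left(h,S \right)} = - \frac{76801}{450}$ ($d{\left(h,S \right)} = \frac{-1536 - \frac{1}{2 \cdot 25}}{9} = \frac{-1536 - \frac{1}{2} \cdot \frac{1}{25}}{9} = \frac{-1536 - \frac{1}{50}}{9} = \frac{1}{9} \left(- \frac{76801}{50}\right) = - \frac{76801}{450}$)
$d{\left(-1336,-1100 \right)} - 2319930 = - \frac{76801}{450} - 2319930 = - \frac{1044045301}{450}$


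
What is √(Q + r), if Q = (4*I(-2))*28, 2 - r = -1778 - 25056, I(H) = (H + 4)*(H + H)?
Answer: 2*√6485 ≈ 161.06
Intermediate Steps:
I(H) = 2*H*(4 + H) (I(H) = (4 + H)*(2*H) = 2*H*(4 + H))
r = 26836 (r = 2 - (-1778 - 25056) = 2 - 1*(-26834) = 2 + 26834 = 26836)
Q = -896 (Q = (4*(2*(-2)*(4 - 2)))*28 = (4*(2*(-2)*2))*28 = (4*(-8))*28 = -32*28 = -896)
√(Q + r) = √(-896 + 26836) = √25940 = 2*√6485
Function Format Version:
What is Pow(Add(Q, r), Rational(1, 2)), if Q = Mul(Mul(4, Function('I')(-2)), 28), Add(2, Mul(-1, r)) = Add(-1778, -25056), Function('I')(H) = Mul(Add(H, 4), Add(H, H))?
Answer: Mul(2, Pow(6485, Rational(1, 2))) ≈ 161.06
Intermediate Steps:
Function('I')(H) = Mul(2, H, Add(4, H)) (Function('I')(H) = Mul(Add(4, H), Mul(2, H)) = Mul(2, H, Add(4, H)))
r = 26836 (r = Add(2, Mul(-1, Add(-1778, -25056))) = Add(2, Mul(-1, -26834)) = Add(2, 26834) = 26836)
Q = -896 (Q = Mul(Mul(4, Mul(2, -2, Add(4, -2))), 28) = Mul(Mul(4, Mul(2, -2, 2)), 28) = Mul(Mul(4, -8), 28) = Mul(-32, 28) = -896)
Pow(Add(Q, r), Rational(1, 2)) = Pow(Add(-896, 26836), Rational(1, 2)) = Pow(25940, Rational(1, 2)) = Mul(2, Pow(6485, Rational(1, 2)))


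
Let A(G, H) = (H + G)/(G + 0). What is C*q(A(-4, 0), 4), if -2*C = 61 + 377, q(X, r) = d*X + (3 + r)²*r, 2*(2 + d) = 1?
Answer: -85191/2 ≈ -42596.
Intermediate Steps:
A(G, H) = (G + H)/G
d = -3/2 (d = -2 + (½)*1 = -2 + ½ = -3/2 ≈ -1.5000)
q(X, r) = -3*X/2 + r*(3 + r)² (q(X, r) = -3*X/2 + (3 + r)²*r = -3*X/2 + r*(3 + r)²)
C = -219 (C = -(61 + 377)/2 = -½*438 = -219)
C*q(A(-4, 0), 4) = -219*(-3*(-4 + 0)/(2*(-4)) + 4*(3 + 4)²) = -219*(-(-3)*(-4)/8 + 4*7²) = -219*(-3/2*1 + 4*49) = -219*(-3/2 + 196) = -219*389/2 = -85191/2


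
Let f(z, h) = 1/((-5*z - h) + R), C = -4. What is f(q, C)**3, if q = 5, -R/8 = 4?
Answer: -1/148877 ≈ -6.7170e-6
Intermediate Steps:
R = -32 (R = -8*4 = -32)
f(z, h) = 1/(-32 - h - 5*z) (f(z, h) = 1/((-5*z - h) - 32) = 1/((-h - 5*z) - 32) = 1/(-32 - h - 5*z))
f(q, C)**3 = (-1/(32 - 4 + 5*5))**3 = (-1/(32 - 4 + 25))**3 = (-1/53)**3 = -1/148877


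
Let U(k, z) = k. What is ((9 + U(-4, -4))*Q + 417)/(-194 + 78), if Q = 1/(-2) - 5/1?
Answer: -779/232 ≈ -3.3578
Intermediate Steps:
Q = -11/2 (Q = 1*(-½) - 5*1 = -½ - 5 = -11/2 ≈ -5.5000)
((9 + U(-4, -4))*Q + 417)/(-194 + 78) = ((9 - 4)*(-11/2) + 417)/(-194 + 78) = (5*(-11/2) + 417)/(-116) = (-55/2 + 417)*(-1/116) = (779/2)*(-1/116) = -779/232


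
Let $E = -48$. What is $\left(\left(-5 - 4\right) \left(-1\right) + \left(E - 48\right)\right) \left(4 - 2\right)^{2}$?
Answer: $-348$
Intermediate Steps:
$\left(\left(-5 - 4\right) \left(-1\right) + \left(E - 48\right)\right) \left(4 - 2\right)^{2} = \left(\left(-5 - 4\right) \left(-1\right) - 96\right) \left(4 - 2\right)^{2} = \left(\left(-9\right) \left(-1\right) - 96\right) 2^{2} = \left(9 - 96\right) 4 = \left(-87\right) 4 = -348$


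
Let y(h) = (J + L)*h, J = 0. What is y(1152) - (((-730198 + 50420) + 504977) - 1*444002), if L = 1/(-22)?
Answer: 6806257/11 ≈ 6.1875e+5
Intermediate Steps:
L = -1/22 ≈ -0.045455
y(h) = -h/22 (y(h) = (0 - 1/22)*h = -h/22)
y(1152) - (((-730198 + 50420) + 504977) - 1*444002) = -1/22*1152 - (((-730198 + 50420) + 504977) - 1*444002) = -576/11 - ((-679778 + 504977) - 444002) = -576/11 - (-174801 - 444002) = -576/11 - 1*(-618803) = -576/11 + 618803 = 6806257/11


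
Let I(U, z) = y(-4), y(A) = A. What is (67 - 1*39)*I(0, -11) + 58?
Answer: -54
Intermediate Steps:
I(U, z) = -4
(67 - 1*39)*I(0, -11) + 58 = (67 - 1*39)*(-4) + 58 = (67 - 39)*(-4) + 58 = 28*(-4) + 58 = -112 + 58 = -54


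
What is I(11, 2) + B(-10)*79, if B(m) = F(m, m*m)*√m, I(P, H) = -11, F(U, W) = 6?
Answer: -11 + 474*I*√10 ≈ -11.0 + 1498.9*I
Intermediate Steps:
B(m) = 6*√m
I(11, 2) + B(-10)*79 = -11 + (6*√(-10))*79 = -11 + (6*(I*√10))*79 = -11 + (6*I*√10)*79 = -11 + 474*I*√10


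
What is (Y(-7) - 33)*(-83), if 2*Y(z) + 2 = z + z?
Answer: 3403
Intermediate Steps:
Y(z) = -1 + z (Y(z) = -1 + (z + z)/2 = -1 + (2*z)/2 = -1 + z)
(Y(-7) - 33)*(-83) = ((-1 - 7) - 33)*(-83) = (-8 - 33)*(-83) = -41*(-83) = 3403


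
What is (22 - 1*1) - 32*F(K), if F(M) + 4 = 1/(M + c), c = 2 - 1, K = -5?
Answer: 157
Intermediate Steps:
c = 1
F(M) = -4 + 1/(1 + M) (F(M) = -4 + 1/(M + 1) = -4 + 1/(1 + M))
(22 - 1*1) - 32*F(K) = (22 - 1*1) - 32*(-3 - 4*(-5))/(1 - 5) = (22 - 1) - 32*(-3 + 20)/(-4) = 21 - (-8)*17 = 21 - 32*(-17/4) = 21 + 136 = 157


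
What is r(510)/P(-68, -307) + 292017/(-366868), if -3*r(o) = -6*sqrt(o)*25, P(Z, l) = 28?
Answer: -292017/366868 + 25*sqrt(510)/14 ≈ 39.531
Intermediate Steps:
r(o) = 50*sqrt(o) (r(o) = -(-6*sqrt(o))*25/3 = -(-50)*sqrt(o) = 50*sqrt(o))
r(510)/P(-68, -307) + 292017/(-366868) = (50*sqrt(510))/28 + 292017/(-366868) = (50*sqrt(510))*(1/28) + 292017*(-1/366868) = 25*sqrt(510)/14 - 292017/366868 = -292017/366868 + 25*sqrt(510)/14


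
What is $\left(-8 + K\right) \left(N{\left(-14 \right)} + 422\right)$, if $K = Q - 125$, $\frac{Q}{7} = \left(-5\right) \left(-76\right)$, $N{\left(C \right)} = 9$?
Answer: $1089137$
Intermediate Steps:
$Q = 2660$ ($Q = 7 \left(\left(-5\right) \left(-76\right)\right) = 7 \cdot 380 = 2660$)
$K = 2535$ ($K = 2660 - 125 = 2535$)
$\left(-8 + K\right) \left(N{\left(-14 \right)} + 422\right) = \left(-8 + 2535\right) \left(9 + 422\right) = 2527 \cdot 431 = 1089137$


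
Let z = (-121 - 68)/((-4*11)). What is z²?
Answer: 35721/1936 ≈ 18.451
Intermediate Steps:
z = 189/44 (z = -189/(-44) = -189*(-1/44) = 189/44 ≈ 4.2955)
z² = (189/44)² = 35721/1936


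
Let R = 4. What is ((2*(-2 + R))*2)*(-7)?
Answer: -56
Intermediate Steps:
((2*(-2 + R))*2)*(-7) = ((2*(-2 + 4))*2)*(-7) = ((2*2)*2)*(-7) = (4*2)*(-7) = 8*(-7) = -56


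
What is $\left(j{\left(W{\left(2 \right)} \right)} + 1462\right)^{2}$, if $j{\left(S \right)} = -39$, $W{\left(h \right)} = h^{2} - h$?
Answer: $2024929$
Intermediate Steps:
$\left(j{\left(W{\left(2 \right)} \right)} + 1462\right)^{2} = \left(-39 + 1462\right)^{2} = 1423^{2} = 2024929$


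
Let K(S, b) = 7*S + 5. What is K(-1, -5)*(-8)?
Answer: 16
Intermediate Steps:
K(S, b) = 5 + 7*S
K(-1, -5)*(-8) = (5 + 7*(-1))*(-8) = (5 - 7)*(-8) = -2*(-8) = 16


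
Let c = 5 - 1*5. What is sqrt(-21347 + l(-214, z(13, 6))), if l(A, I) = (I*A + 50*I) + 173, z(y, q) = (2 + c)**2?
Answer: I*sqrt(21830) ≈ 147.75*I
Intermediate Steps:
c = 0 (c = 5 - 5 = 0)
z(y, q) = 4 (z(y, q) = (2 + 0)**2 = 2**2 = 4)
l(A, I) = 173 + 50*I + A*I (l(A, I) = (A*I + 50*I) + 173 = (50*I + A*I) + 173 = 173 + 50*I + A*I)
sqrt(-21347 + l(-214, z(13, 6))) = sqrt(-21347 + (173 + 50*4 - 214*4)) = sqrt(-21347 + (173 + 200 - 856)) = sqrt(-21347 - 483) = sqrt(-21830) = I*sqrt(21830)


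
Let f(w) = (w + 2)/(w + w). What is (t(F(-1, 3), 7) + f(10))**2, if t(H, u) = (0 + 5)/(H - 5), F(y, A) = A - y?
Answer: 484/25 ≈ 19.360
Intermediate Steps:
t(H, u) = 5/(-5 + H)
f(w) = (2 + w)/(2*w) (f(w) = (2 + w)/((2*w)) = (2 + w)*(1/(2*w)) = (2 + w)/(2*w))
(t(F(-1, 3), 7) + f(10))**2 = (5/(-5 + (3 - 1*(-1))) + (1/2)*(2 + 10)/10)**2 = (5/(-5 + (3 + 1)) + (1/2)*(1/10)*12)**2 = (5/(-5 + 4) + 3/5)**2 = (5/(-1) + 3/5)**2 = (5*(-1) + 3/5)**2 = (-5 + 3/5)**2 = (-22/5)**2 = 484/25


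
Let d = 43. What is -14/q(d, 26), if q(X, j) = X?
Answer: -14/43 ≈ -0.32558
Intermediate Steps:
-14/q(d, 26) = -14/43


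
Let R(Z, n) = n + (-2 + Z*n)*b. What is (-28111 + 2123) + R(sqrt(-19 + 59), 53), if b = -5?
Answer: -25925 - 530*sqrt(10) ≈ -27601.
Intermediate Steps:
R(Z, n) = 10 + n - 5*Z*n (R(Z, n) = n + (-2 + Z*n)*(-5) = n + (10 - 5*Z*n) = 10 + n - 5*Z*n)
(-28111 + 2123) + R(sqrt(-19 + 59), 53) = (-28111 + 2123) + (10 + 53 - 5*sqrt(-19 + 59)*53) = -25988 + (10 + 53 - 5*sqrt(40)*53) = -25988 + (10 + 53 - 5*2*sqrt(10)*53) = -25988 + (10 + 53 - 530*sqrt(10)) = -25988 + (63 - 530*sqrt(10)) = -25925 - 530*sqrt(10)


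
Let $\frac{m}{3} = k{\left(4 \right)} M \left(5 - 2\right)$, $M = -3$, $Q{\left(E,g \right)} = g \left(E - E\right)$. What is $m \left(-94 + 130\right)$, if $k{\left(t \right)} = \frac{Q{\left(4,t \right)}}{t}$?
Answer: $0$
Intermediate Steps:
$Q{\left(E,g \right)} = 0$ ($Q{\left(E,g \right)} = g 0 = 0$)
$k{\left(t \right)} = 0$ ($k{\left(t \right)} = \frac{0}{t} = 0$)
$m = 0$ ($m = 3 \cdot 0 \left(-3\right) \left(5 - 2\right) = 3 \cdot 0 \cdot 3 = 3 \cdot 0 = 0$)
$m \left(-94 + 130\right) = 0 \left(-94 + 130\right) = 0 \cdot 36 = 0$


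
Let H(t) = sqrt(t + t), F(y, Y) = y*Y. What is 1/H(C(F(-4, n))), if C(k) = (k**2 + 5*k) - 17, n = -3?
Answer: sqrt(374)/374 ≈ 0.051709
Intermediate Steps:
F(y, Y) = Y*y
C(k) = -17 + k**2 + 5*k
H(t) = sqrt(2)*sqrt(t) (H(t) = sqrt(2*t) = sqrt(2)*sqrt(t))
1/H(C(F(-4, n))) = 1/(sqrt(2)*sqrt(-17 + (-3*(-4))**2 + 5*(-3*(-4)))) = 1/(sqrt(2)*sqrt(-17 + 12**2 + 5*12)) = 1/(sqrt(2)*sqrt(-17 + 144 + 60)) = 1/(sqrt(2)*sqrt(187)) = 1/(sqrt(374)) = sqrt(374)/374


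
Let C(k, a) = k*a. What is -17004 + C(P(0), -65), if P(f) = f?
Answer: -17004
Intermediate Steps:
C(k, a) = a*k
-17004 + C(P(0), -65) = -17004 - 65*0 = -17004 + 0 = -17004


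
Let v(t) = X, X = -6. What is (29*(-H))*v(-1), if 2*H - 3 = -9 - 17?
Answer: -2001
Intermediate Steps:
H = -23/2 (H = 3/2 + (-9 - 17)/2 = 3/2 + (½)*(-26) = 3/2 - 13 = -23/2 ≈ -11.500)
v(t) = -6
(29*(-H))*v(-1) = (29*(-1*(-23/2)))*(-6) = (29*(23/2))*(-6) = (667/2)*(-6) = -2001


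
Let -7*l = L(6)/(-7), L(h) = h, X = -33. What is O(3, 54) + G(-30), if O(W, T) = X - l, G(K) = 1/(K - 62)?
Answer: -149365/4508 ≈ -33.133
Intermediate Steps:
l = 6/49 (l = -6/(7*(-7)) = -6*(-1)/(7*7) = -⅐*(-6/7) = 6/49 ≈ 0.12245)
G(K) = 1/(-62 + K)
O(W, T) = -1623/49 (O(W, T) = -33 - 1*6/49 = -33 - 6/49 = -1623/49)
O(3, 54) + G(-30) = -1623/49 + 1/(-62 - 30) = -1623/49 + 1/(-92) = -1623/49 - 1/92 = -149365/4508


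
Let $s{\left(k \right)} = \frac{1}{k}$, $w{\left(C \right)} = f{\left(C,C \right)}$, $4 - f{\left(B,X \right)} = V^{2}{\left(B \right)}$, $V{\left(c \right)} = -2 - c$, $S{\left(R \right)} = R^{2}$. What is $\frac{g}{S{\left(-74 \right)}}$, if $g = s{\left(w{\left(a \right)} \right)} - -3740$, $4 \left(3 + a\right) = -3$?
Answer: $\frac{14029}{20535} \approx 0.68318$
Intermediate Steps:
$a = - \frac{15}{4}$ ($a = -3 + \frac{1}{4} \left(-3\right) = -3 - \frac{3}{4} = - \frac{15}{4} \approx -3.75$)
$f{\left(B,X \right)} = 4 - \left(-2 - B\right)^{2}$
$w{\left(C \right)} = 4 - \left(2 + C\right)^{2}$
$g = \frac{56116}{15}$ ($g = \frac{1}{4 - \left(2 - \frac{15}{4}\right)^{2}} - -3740 = \frac{1}{4 - \left(- \frac{7}{4}\right)^{2}} + 3740 = \frac{1}{4 - \frac{49}{16}} + 3740 = \frac{1}{\frac{15}{16}} + 3740 = \frac{16}{15} + 3740 = \frac{56116}{15} \approx 3741.1$)
$\frac{g}{S{\left(-74 \right)}} = \frac{56116}{15 \left(-74\right)^{2}} = \frac{56116}{15 \cdot 5476} = \frac{56116}{15} \cdot \frac{1}{5476} = \frac{14029}{20535}$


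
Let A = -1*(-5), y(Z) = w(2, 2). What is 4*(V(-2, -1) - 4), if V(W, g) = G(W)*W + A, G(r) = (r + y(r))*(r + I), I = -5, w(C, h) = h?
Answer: 4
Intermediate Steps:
y(Z) = 2
G(r) = (-5 + r)*(2 + r) (G(r) = (r + 2)*(r - 5) = (2 + r)*(-5 + r) = (-5 + r)*(2 + r))
A = 5
V(W, g) = 5 + W*(-10 + W² - 3*W) (V(W, g) = (-10 + W² - 3*W)*W + 5 = W*(-10 + W² - 3*W) + 5 = 5 + W*(-10 + W² - 3*W))
4*(V(-2, -1) - 4) = 4*((5 - 2*(-10 + (-2)² - 3*(-2))) - 4) = 4*((5 - 2*(-10 + 4 + 6)) - 4) = 4*((5 - 2*0) - 4) = 4*((5 + 0) - 4) = 4*(5 - 4) = 4*1 = 4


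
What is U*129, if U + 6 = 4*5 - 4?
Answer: 1290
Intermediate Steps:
U = 10 (U = -6 + (4*5 - 4) = -6 + (20 - 4) = -6 + 16 = 10)
U*129 = 10*129 = 1290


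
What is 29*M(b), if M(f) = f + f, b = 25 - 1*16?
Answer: 522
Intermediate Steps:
b = 9 (b = 25 - 16 = 9)
M(f) = 2*f
29*M(b) = 29*(2*9) = 29*18 = 522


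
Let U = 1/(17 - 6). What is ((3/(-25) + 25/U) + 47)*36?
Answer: 289692/25 ≈ 11588.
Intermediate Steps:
U = 1/11 ≈ 0.090909
((3/(-25) + 25/U) + 47)*36 = ((3/(-25) + 25/(1/11)) + 47)*36 = ((3*(-1/25) + 25*11) + 47)*36 = ((-3/25 + 275) + 47)*36 = (6872/25 + 47)*36 = (8047/25)*36 = 289692/25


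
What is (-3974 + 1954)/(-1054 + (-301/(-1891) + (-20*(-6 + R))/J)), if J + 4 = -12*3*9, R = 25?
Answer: 313225240/163231021 ≈ 1.9189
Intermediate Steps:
J = -328 (J = -4 - 12*3*9 = -4 - 36*9 = -4 - 324 = -328)
(-3974 + 1954)/(-1054 + (-301/(-1891) + (-20*(-6 + R))/J)) = (-3974 + 1954)/(-1054 + (-301/(-1891) - 20*(-6 + 25)/(-328))) = -2020/(-1054 + (-301*(-1/1891) - 20*19*(-1/328))) = -2020/(-1054 + (301/1891 - 380*(-1/328))) = -2020/(-1054 + (301/1891 + 95/82)) = -2020/(-1054 + 204327/155062) = -2020/(-163231021/155062) = -2020*(-155062/163231021) = 313225240/163231021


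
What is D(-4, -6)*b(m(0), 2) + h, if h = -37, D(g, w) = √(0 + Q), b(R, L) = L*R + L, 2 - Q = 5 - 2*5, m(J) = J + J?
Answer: -37 + 2*√7 ≈ -31.708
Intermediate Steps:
m(J) = 2*J
Q = 7 (Q = 2 - (5 - 2*5) = 2 - (5 - 10) = 2 - 1*(-5) = 2 + 5 = 7)
b(R, L) = L + L*R
D(g, w) = √7 (D(g, w) = √(0 + 7) = √7)
D(-4, -6)*b(m(0), 2) + h = √7*(2*(1 + 2*0)) - 37 = √7*(2*(1 + 0)) - 37 = √7*(2*1) - 37 = √7*2 - 37 = 2*√7 - 37 = -37 + 2*√7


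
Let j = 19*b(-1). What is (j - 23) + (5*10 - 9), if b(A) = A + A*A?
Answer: 18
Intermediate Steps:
b(A) = A + A**2
j = 0 (j = 19*(-(1 - 1)) = 19*(-1*0) = 19*0 = 0)
(j - 23) + (5*10 - 9) = (0 - 23) + (5*10 - 9) = -23 + (50 - 9) = -23 + 41 = 18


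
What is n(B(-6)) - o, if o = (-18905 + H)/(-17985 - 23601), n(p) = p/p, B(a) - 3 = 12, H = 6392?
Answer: 9691/13862 ≈ 0.69911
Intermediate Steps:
B(a) = 15 (B(a) = 3 + 12 = 15)
n(p) = 1
o = 4171/13862 (o = (-18905 + 6392)/(-17985 - 23601) = -12513/(-41586) = -12513*(-1/41586) = 4171/13862 ≈ 0.30089)
n(B(-6)) - o = 1 - 1*4171/13862 = 1 - 4171/13862 = 9691/13862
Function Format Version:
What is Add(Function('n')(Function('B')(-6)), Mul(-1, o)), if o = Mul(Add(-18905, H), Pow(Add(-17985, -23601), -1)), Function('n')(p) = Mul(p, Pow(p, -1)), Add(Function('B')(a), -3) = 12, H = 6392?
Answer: Rational(9691, 13862) ≈ 0.69911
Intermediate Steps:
Function('B')(a) = 15 (Function('B')(a) = Add(3, 12) = 15)
Function('n')(p) = 1
o = Rational(4171, 13862) (o = Mul(Add(-18905, 6392), Pow(Add(-17985, -23601), -1)) = Mul(-12513, Pow(-41586, -1)) = Mul(-12513, Rational(-1, 41586)) = Rational(4171, 13862) ≈ 0.30089)
Add(Function('n')(Function('B')(-6)), Mul(-1, o)) = Add(1, Mul(-1, Rational(4171, 13862))) = Add(1, Rational(-4171, 13862)) = Rational(9691, 13862)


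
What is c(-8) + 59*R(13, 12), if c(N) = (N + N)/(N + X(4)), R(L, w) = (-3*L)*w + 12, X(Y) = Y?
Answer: -26900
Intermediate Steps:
R(L, w) = 12 - 3*L*w (R(L, w) = -3*L*w + 12 = 12 - 3*L*w)
c(N) = 2*N/(4 + N) (c(N) = (N + N)/(N + 4) = (2*N)/(4 + N) = 2*N/(4 + N))
c(-8) + 59*R(13, 12) = 2*(-8)/(4 - 8) + 59*(12 - 3*13*12) = 2*(-8)/(-4) + 59*(12 - 468) = 2*(-8)*(-¼) + 59*(-456) = 4 - 26904 = -26900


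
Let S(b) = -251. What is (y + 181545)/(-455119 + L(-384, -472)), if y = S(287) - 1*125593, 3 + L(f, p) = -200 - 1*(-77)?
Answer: -55701/455245 ≈ -0.12235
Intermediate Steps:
L(f, p) = -126 (L(f, p) = -3 + (-200 - 1*(-77)) = -3 + (-200 + 77) = -3 - 123 = -126)
y = -125844 (y = -251 - 1*125593 = -251 - 125593 = -125844)
(y + 181545)/(-455119 + L(-384, -472)) = (-125844 + 181545)/(-455119 - 126) = 55701/(-455245) = 55701*(-1/455245) = -55701/455245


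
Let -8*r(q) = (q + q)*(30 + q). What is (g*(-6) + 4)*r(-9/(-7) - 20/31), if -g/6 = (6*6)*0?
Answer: -924211/47089 ≈ -19.627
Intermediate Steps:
g = 0 (g = -6*6*6*0 = -216*0 = -6*0 = 0)
r(q) = -q*(30 + q)/4 (r(q) = -(q + q)*(30 + q)/8 = -2*q*(30 + q)/8 = -q*(30 + q)/4)
(g*(-6) + 4)*r(-9/(-7) - 20/31) = (0*(-6) + 4)*(-(-9/(-7) - 20/31)*(30 + (-9/(-7) - 20/31))/4) = (0 + 4)*(-(-9*(-1/7) - 20*1/31)*(30 + (-9*(-1/7) - 20*1/31))/4) = 4*(-(9/7 - 20/31)*(30 + (9/7 - 20/31))/4) = 4*(-1/4*139/217*(30 + 139/217)) = 4*(-1/4*139/217*6649/217) = 4*(-924211/188356) = -924211/47089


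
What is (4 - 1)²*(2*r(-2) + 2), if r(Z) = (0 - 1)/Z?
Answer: 27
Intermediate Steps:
r(Z) = -1/Z
(4 - 1)²*(2*r(-2) + 2) = (4 - 1)²*(2*(-1/(-2)) + 2) = 3²*(2*(-1*(-½)) + 2) = 9*(2*(½) + 2) = 9*(1 + 2) = 9*3 = 27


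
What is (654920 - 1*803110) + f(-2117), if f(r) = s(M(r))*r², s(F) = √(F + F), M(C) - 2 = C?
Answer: -148190 + 13445067*I*√470 ≈ -1.4819e+5 + 2.9148e+8*I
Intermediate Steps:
M(C) = 2 + C
s(F) = √2*√F (s(F) = √(2*F) = √2*√F)
f(r) = √2*r²*√(2 + r) (f(r) = (√2*√(2 + r))*r² = √2*r²*√(2 + r))
(654920 - 1*803110) + f(-2117) = (654920 - 1*803110) + (-2117)²*√(4 + 2*(-2117)) = (654920 - 803110) + 4481689*√(4 - 4234) = -148190 + 4481689*√(-4230) = -148190 + 4481689*(3*I*√470) = -148190 + 13445067*I*√470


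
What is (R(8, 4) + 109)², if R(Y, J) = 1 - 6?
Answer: 10816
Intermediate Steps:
R(Y, J) = -5
(R(8, 4) + 109)² = (-5 + 109)² = 104² = 10816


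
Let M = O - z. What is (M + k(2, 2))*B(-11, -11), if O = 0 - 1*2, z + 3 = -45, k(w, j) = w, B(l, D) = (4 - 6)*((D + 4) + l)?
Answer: 1728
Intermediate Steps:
B(l, D) = -8 - 2*D - 2*l (B(l, D) = -2*((4 + D) + l) = -2*(4 + D + l) = -8 - 2*D - 2*l)
z = -48 (z = -3 - 45 = -48)
O = -2 (O = 0 - 2 = -2)
M = 46 (M = -2 - 1*(-48) = -2 + 48 = 46)
(M + k(2, 2))*B(-11, -11) = (46 + 2)*(-8 - 2*(-11) - 2*(-11)) = 48*(-8 + 22 + 22) = 48*36 = 1728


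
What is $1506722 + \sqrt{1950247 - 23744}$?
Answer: $1506722 + \sqrt{1926503} \approx 1.5081 \cdot 10^{6}$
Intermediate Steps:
$1506722 + \sqrt{1950247 - 23744} = 1506722 + \sqrt{1926503}$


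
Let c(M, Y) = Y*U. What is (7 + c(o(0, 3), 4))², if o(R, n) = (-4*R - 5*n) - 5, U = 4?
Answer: 529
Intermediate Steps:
o(R, n) = -5 - 5*n - 4*R (o(R, n) = (-5*n - 4*R) - 5 = -5 - 5*n - 4*R)
c(M, Y) = 4*Y (c(M, Y) = Y*4 = 4*Y)
(7 + c(o(0, 3), 4))² = (7 + 4*4)² = (7 + 16)² = 23² = 529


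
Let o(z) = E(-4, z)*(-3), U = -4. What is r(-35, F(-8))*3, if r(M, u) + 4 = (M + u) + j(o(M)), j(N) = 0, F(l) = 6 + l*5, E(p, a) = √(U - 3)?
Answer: -219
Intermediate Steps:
E(p, a) = I*√7 (E(p, a) = √(-4 - 3) = √(-7) = I*√7)
F(l) = 6 + 5*l
o(z) = -3*I*√7 (o(z) = (I*√7)*(-3) = -3*I*√7)
r(M, u) = -4 + M + u (r(M, u) = -4 + ((M + u) + 0) = -4 + (M + u) = -4 + M + u)
r(-35, F(-8))*3 = (-4 - 35 + (6 + 5*(-8)))*3 = (-4 - 35 + (6 - 40))*3 = (-4 - 35 - 34)*3 = -73*3 = -219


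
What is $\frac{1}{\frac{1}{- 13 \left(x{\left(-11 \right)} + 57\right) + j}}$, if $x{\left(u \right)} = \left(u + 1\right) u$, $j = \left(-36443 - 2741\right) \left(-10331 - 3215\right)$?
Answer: $530784293$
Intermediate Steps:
$j = 530786464$ ($j = \left(-39184\right) \left(-13546\right) = 530786464$)
$x{\left(u \right)} = u \left(1 + u\right)$ ($x{\left(u \right)} = \left(1 + u\right) u = u \left(1 + u\right)$)
$\frac{1}{\frac{1}{- 13 \left(x{\left(-11 \right)} + 57\right) + j}} = \frac{1}{\frac{1}{- 13 \left(- 11 \left(1 - 11\right) + 57\right) + 530786464}} = \frac{1}{\frac{1}{- 13 \left(\left(-11\right) \left(-10\right) + 57\right) + 530786464}} = \frac{1}{\frac{1}{- 13 \left(110 + 57\right) + 530786464}} = \frac{1}{\frac{1}{\left(-13\right) 167 + 530786464}} = \frac{1}{\frac{1}{-2171 + 530786464}} = \frac{1}{\frac{1}{530784293}} = 530784293$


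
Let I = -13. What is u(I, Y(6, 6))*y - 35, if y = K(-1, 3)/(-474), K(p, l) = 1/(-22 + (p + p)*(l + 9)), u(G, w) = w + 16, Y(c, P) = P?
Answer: -381559/10902 ≈ -34.999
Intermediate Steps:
u(G, w) = 16 + w
K(p, l) = 1/(-22 + 2*p*(9 + l)) (K(p, l) = 1/(-22 + (2*p)*(9 + l)) = 1/(-22 + 2*p*(9 + l)))
y = 1/21804 (y = (1/(2*(-11 + 9*(-1) + 3*(-1))))/(-474) = (1/(2*(-11 - 9 - 3)))*(-1/474) = ((1/2)/(-23))*(-1/474) = ((1/2)*(-1/23))*(-1/474) = -1/46*(-1/474) = 1/21804 ≈ 4.5863e-5)
u(I, Y(6, 6))*y - 35 = (16 + 6)*(1/21804) - 35 = 22*(1/21804) - 35 = 11/10902 - 35 = -381559/10902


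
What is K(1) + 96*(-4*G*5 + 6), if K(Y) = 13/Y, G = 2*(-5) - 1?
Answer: 21709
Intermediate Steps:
G = -11 (G = -10 - 1 = -11)
K(1) + 96*(-4*G*5 + 6) = 13/1 + 96*(-(-44)*5 + 6) = 13*1 + 96*(-4*(-55) + 6) = 13 + 96*(220 + 6) = 13 + 96*226 = 13 + 21696 = 21709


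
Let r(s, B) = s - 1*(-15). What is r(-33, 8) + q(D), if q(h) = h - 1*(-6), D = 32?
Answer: 20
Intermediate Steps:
q(h) = 6 + h (q(h) = h + 6 = 6 + h)
r(s, B) = 15 + s (r(s, B) = s + 15 = 15 + s)
r(-33, 8) + q(D) = (15 - 33) + (6 + 32) = -18 + 38 = 20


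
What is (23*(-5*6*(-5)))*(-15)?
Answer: -51750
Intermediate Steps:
(23*(-5*6*(-5)))*(-15) = (23*(-30*(-5)))*(-15) = (23*150)*(-15) = 3450*(-15) = -51750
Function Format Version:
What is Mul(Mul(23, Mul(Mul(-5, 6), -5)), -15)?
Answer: -51750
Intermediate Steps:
Mul(Mul(23, Mul(Mul(-5, 6), -5)), -15) = Mul(Mul(23, Mul(-30, -5)), -15) = Mul(Mul(23, 150), -15) = Mul(3450, -15) = -51750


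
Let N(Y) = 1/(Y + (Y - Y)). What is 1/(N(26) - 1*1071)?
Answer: -26/27845 ≈ -0.00093374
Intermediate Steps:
N(Y) = 1/Y (N(Y) = 1/(Y + 0) = 1/Y)
1/(N(26) - 1*1071) = 1/(1/26 - 1*1071) = 1/(1/26 - 1071) = 1/(-27845/26) = -26/27845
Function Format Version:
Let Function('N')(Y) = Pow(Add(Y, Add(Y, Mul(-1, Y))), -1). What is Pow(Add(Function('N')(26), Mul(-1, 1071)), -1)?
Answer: Rational(-26, 27845) ≈ -0.00093374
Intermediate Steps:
Function('N')(Y) = Pow(Y, -1) (Function('N')(Y) = Pow(Add(Y, 0), -1) = Pow(Y, -1))
Pow(Add(Function('N')(26), Mul(-1, 1071)), -1) = Pow(Add(Pow(26, -1), Mul(-1, 1071)), -1) = Pow(Add(Rational(1, 26), -1071), -1) = Pow(Rational(-27845, 26), -1) = Rational(-26, 27845)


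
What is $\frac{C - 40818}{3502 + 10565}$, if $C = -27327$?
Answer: $- \frac{22715}{4689} \approx -4.8443$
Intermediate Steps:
$\frac{C - 40818}{3502 + 10565} = \frac{-27327 - 40818}{3502 + 10565} = - \frac{68145}{14067} = \left(-68145\right) \frac{1}{14067} = - \frac{22715}{4689}$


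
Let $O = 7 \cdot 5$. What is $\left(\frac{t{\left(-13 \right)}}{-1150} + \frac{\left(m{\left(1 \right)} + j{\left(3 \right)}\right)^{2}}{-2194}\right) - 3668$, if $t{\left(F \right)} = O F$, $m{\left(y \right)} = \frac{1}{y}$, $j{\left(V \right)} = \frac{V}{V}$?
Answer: $- \frac{925373713}{252310} \approx -3667.6$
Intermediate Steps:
$j{\left(V \right)} = 1$
$O = 35$
$t{\left(F \right)} = 35 F$
$\left(\frac{t{\left(-13 \right)}}{-1150} + \frac{\left(m{\left(1 \right)} + j{\left(3 \right)}\right)^{2}}{-2194}\right) - 3668 = \left(\frac{35 \left(-13\right)}{-1150} + \frac{\left(1^{-1} + 1\right)^{2}}{-2194}\right) - 3668 = \left(\left(-455\right) \left(- \frac{1}{1150}\right) + \left(1 + 1\right)^{2} \left(- \frac{1}{2194}\right)\right) - 3668 = \left(\frac{91}{230} + 2^{2} \left(- \frac{1}{2194}\right)\right) - 3668 = \left(\frac{91}{230} + 4 \left(- \frac{1}{2194}\right)\right) - 3668 = \left(\frac{91}{230} - \frac{2}{1097}\right) - 3668 = \frac{99367}{252310} - 3668 = - \frac{925373713}{252310}$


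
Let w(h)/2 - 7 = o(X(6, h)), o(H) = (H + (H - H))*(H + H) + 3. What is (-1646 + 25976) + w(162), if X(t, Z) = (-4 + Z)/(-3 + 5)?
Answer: 49314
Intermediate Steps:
X(t, Z) = -2 + Z/2 (X(t, Z) = (-4 + Z)/2 = (-4 + Z)*(½) = -2 + Z/2)
o(H) = 3 + 2*H² (o(H) = (H + 0)*(2*H) + 3 = H*(2*H) + 3 = 2*H² + 3 = 3 + 2*H²)
w(h) = 20 + 4*(-2 + h/2)² (w(h) = 14 + 2*(3 + 2*(-2 + h/2)²) = 14 + (6 + 4*(-2 + h/2)²) = 20 + 4*(-2 + h/2)²)
(-1646 + 25976) + w(162) = (-1646 + 25976) + (20 + (-4 + 162)²) = 24330 + (20 + 158²) = 24330 + (20 + 24964) = 24330 + 24984 = 49314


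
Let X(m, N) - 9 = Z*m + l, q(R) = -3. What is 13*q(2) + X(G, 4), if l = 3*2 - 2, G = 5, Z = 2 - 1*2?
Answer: -26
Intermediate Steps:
Z = 0 (Z = 2 - 2 = 0)
l = 4 (l = 6 - 2 = 4)
X(m, N) = 13 (X(m, N) = 9 + (0*m + 4) = 9 + (0 + 4) = 9 + 4 = 13)
13*q(2) + X(G, 4) = 13*(-3) + 13 = -39 + 13 = -26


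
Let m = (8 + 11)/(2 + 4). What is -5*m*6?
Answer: -95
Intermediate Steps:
m = 19/6 ≈ 3.1667
-5*m*6 = -5*19/6*6 = -95/6*6 = -95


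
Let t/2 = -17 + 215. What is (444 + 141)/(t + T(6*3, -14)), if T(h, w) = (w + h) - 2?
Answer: 585/398 ≈ 1.4698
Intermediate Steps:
t = 396 (t = 2*(-17 + 215) = 2*198 = 396)
T(h, w) = -2 + h + w (T(h, w) = (h + w) - 2 = -2 + h + w)
(444 + 141)/(t + T(6*3, -14)) = (444 + 141)/(396 + (-2 + 6*3 - 14)) = 585/(396 + (-2 + 18 - 14)) = 585/(396 + 2) = 585/398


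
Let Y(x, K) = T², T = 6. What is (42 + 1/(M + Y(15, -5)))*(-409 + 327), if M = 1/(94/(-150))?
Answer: -5572802/1617 ≈ -3446.4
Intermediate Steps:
M = -75/47 (M = 1/(94*(-1/150)) = 1/(-47/75) = -75/47 ≈ -1.5957)
Y(x, K) = 36 (Y(x, K) = 6² = 36)
(42 + 1/(M + Y(15, -5)))*(-409 + 327) = (42 + 1/(-75/47 + 36))*(-409 + 327) = (42 + 1/(1617/47))*(-82) = (42 + 47/1617)*(-82) = (67961/1617)*(-82) = -5572802/1617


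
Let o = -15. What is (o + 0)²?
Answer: 225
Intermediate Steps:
(o + 0)² = (-15 + 0)² = (-15)² = 225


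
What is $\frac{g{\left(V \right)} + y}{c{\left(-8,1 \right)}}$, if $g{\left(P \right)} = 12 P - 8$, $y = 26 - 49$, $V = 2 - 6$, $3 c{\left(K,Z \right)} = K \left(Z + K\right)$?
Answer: $- \frac{237}{56} \approx -4.2321$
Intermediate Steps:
$c{\left(K,Z \right)} = \frac{K \left(K + Z\right)}{3}$ ($c{\left(K,Z \right)} = \frac{K \left(Z + K\right)}{3} = \frac{K \left(K + Z\right)}{3}$)
$V = -4$ ($V = 2 - 6 = -4$)
$y = -23$
$g{\left(P \right)} = -8 + 12 P$
$\frac{g{\left(V \right)} + y}{c{\left(-8,1 \right)}} = \frac{\left(-8 + 12 \left(-4\right)\right) - 23}{\frac{1}{3} \left(-8\right) \left(-8 + 1\right)} = \frac{\left(-8 - 48\right) - 23}{\frac{1}{3} \left(-8\right) \left(-7\right)} = \frac{-56 - 23}{\frac{56}{3}} = \frac{3}{56} \left(-79\right) = - \frac{237}{56}$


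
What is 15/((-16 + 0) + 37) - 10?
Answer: -65/7 ≈ -9.2857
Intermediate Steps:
15/((-16 + 0) + 37) - 10 = 15/(-16 + 37) - 10 = 15/21 - 10 = 15*(1/21) - 10 = 5/7 - 10 = -65/7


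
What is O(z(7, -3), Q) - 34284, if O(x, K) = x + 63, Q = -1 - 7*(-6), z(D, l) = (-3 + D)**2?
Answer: -34205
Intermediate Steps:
Q = 41 (Q = -1 + 42 = 41)
O(x, K) = 63 + x
O(z(7, -3), Q) - 34284 = (63 + (-3 + 7)**2) - 34284 = (63 + 4**2) - 34284 = (63 + 16) - 34284 = 79 - 34284 = -34205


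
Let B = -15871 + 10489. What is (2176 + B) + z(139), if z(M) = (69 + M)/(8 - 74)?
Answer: -105902/33 ≈ -3209.2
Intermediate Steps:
B = -5382
z(M) = -23/22 - M/66 (z(M) = (69 + M)/(-66) = (69 + M)*(-1/66) = -23/22 - M/66)
(2176 + B) + z(139) = (2176 - 5382) + (-23/22 - 1/66*139) = -3206 + (-23/22 - 139/66) = -3206 - 104/33 = -105902/33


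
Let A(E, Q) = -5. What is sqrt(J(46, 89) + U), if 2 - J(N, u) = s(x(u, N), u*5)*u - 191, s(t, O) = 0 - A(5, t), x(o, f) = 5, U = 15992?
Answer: 2*sqrt(3935) ≈ 125.46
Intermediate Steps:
s(t, O) = 5 (s(t, O) = 0 - 1*(-5) = 0 + 5 = 5)
J(N, u) = 193 - 5*u (J(N, u) = 2 - (5*u - 191) = 2 - (-191 + 5*u) = 2 + (191 - 5*u) = 193 - 5*u)
sqrt(J(46, 89) + U) = sqrt((193 - 5*89) + 15992) = sqrt((193 - 445) + 15992) = sqrt(-252 + 15992) = sqrt(15740) = 2*sqrt(3935)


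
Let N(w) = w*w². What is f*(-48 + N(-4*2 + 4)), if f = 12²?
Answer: -16128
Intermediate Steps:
f = 144
N(w) = w³
f*(-48 + N(-4*2 + 4)) = 144*(-48 + (-4*2 + 4)³) = 144*(-48 + (-8 + 4)³) = 144*(-48 + (-4)³) = 144*(-48 - 64) = 144*(-112) = -16128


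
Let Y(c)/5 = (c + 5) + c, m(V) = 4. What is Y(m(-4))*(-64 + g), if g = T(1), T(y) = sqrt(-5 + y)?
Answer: -4160 + 130*I ≈ -4160.0 + 130.0*I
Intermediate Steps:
g = 2*I (g = sqrt(-5 + 1) = sqrt(-4) = 2*I ≈ 2.0*I)
Y(c) = 25 + 10*c (Y(c) = 5*((c + 5) + c) = 5*((5 + c) + c) = 5*(5 + 2*c) = 25 + 10*c)
Y(m(-4))*(-64 + g) = (25 + 10*4)*(-64 + 2*I) = (25 + 40)*(-64 + 2*I) = 65*(-64 + 2*I) = -4160 + 130*I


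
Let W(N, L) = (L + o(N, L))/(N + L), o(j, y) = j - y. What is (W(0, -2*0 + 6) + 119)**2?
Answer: 14161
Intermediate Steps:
W(N, L) = N/(L + N) (W(N, L) = (L + (N - L))/(N + L) = N/(L + N))
(W(0, -2*0 + 6) + 119)**2 = (0/((-2*0 + 6) + 0) + 119)**2 = (0/((0 + 6) + 0) + 119)**2 = (0/(6 + 0) + 119)**2 = (0/6 + 119)**2 = (0*(1/6) + 119)**2 = (0 + 119)**2 = 119**2 = 14161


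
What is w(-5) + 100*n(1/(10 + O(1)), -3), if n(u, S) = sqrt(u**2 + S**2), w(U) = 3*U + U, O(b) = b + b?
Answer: -20 + 25*sqrt(1297)/3 ≈ 280.12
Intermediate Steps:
O(b) = 2*b
w(U) = 4*U
n(u, S) = sqrt(S**2 + u**2)
w(-5) + 100*n(1/(10 + O(1)), -3) = 4*(-5) + 100*sqrt((-3)**2 + (1/(10 + 2*1))**2) = -20 + 100*sqrt(9 + (1/(10 + 2))**2) = -20 + 100*sqrt(9 + (1/12)**2) = -20 + 100*sqrt(9 + 1/144) = -20 + 100*sqrt(1297/144) = -20 + 100*(sqrt(1297)/12) = -20 + 25*sqrt(1297)/3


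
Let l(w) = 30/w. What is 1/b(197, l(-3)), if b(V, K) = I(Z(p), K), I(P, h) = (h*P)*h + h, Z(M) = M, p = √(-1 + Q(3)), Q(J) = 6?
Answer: 1/4990 + √5/499 ≈ 0.0046815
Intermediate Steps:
p = √5 (p = √(-1 + 6) = √5 ≈ 2.2361)
I(P, h) = h + P*h² (I(P, h) = (P*h)*h + h = P*h² + h = h + P*h²)
b(V, K) = K*(1 + K*√5) (b(V, K) = K*(1 + √5*K) = K*(1 + K*√5))
1/b(197, l(-3)) = 1/((30/(-3))*(1 + (30/(-3))*√5)) = 1/((30*(-⅓))*(1 + (30*(-⅓))*√5)) = 1/(-10*(1 - 10*√5)) = 1/(-10 + 100*√5)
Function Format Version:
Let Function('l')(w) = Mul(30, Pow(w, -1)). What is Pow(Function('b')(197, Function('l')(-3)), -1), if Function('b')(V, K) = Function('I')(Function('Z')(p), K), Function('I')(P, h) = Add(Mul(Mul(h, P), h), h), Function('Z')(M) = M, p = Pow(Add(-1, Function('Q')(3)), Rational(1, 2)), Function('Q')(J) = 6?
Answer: Add(Rational(1, 4990), Mul(Rational(1, 499), Pow(5, Rational(1, 2)))) ≈ 0.0046815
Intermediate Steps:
p = Pow(5, Rational(1, 2)) (p = Pow(Add(-1, 6), Rational(1, 2)) = Pow(5, Rational(1, 2)) ≈ 2.2361)
Function('I')(P, h) = Add(h, Mul(P, Pow(h, 2))) (Function('I')(P, h) = Add(Mul(Mul(P, h), h), h) = Add(Mul(P, Pow(h, 2)), h) = Add(h, Mul(P, Pow(h, 2))))
Function('b')(V, K) = Mul(K, Add(1, Mul(K, Pow(5, Rational(1, 2))))) (Function('b')(V, K) = Mul(K, Add(1, Mul(Pow(5, Rational(1, 2)), K))) = Mul(K, Add(1, Mul(K, Pow(5, Rational(1, 2))))))
Pow(Function('b')(197, Function('l')(-3)), -1) = Pow(Mul(Mul(30, Pow(-3, -1)), Add(1, Mul(Mul(30, Pow(-3, -1)), Pow(5, Rational(1, 2))))), -1) = Pow(Mul(Mul(30, Rational(-1, 3)), Add(1, Mul(Mul(30, Rational(-1, 3)), Pow(5, Rational(1, 2))))), -1) = Pow(Mul(-10, Add(1, Mul(-10, Pow(5, Rational(1, 2))))), -1) = Pow(Add(-10, Mul(100, Pow(5, Rational(1, 2)))), -1)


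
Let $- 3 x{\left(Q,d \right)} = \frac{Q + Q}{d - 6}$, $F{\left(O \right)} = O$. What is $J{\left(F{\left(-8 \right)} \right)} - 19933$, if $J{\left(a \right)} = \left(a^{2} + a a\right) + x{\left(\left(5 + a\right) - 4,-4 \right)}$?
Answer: $- \frac{297082}{15} \approx -19805.0$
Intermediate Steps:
$x{\left(Q,d \right)} = - \frac{2 Q}{3 \left(-6 + d\right)}$ ($x{\left(Q,d \right)} = - \frac{\left(Q + Q\right) \frac{1}{d - 6}}{3} = - \frac{2 Q \frac{1}{-6 + d}}{3} = - \frac{2 Q}{3 \left(-6 + d\right)}$)
$J{\left(a \right)} = \frac{1}{15} + 2 a^{2} + \frac{a}{15}$ ($J{\left(a \right)} = \left(a^{2} + a a\right) - \frac{2 \left(\left(5 + a\right) - 4\right)}{-18 + 3 \left(-4\right)} = \left(a^{2} + a^{2}\right) - \frac{2 \left(1 + a\right)}{-18 - 12} = 2 a^{2} - \frac{2 \left(1 + a\right)}{-30} = 2 a^{2} - 2 \left(1 + a\right) \left(- \frac{1}{30}\right) = 2 a^{2} + \left(\frac{1}{15} + \frac{a}{15}\right) = \frac{1}{15} + 2 a^{2} + \frac{a}{15}$)
$J{\left(F{\left(-8 \right)} \right)} - 19933 = \left(\frac{1}{15} + 2 \left(-8\right)^{2} + \frac{1}{15} \left(-8\right)\right) - 19933 = \left(\frac{1}{15} + 2 \cdot 64 - \frac{8}{15}\right) - 19933 = \left(\frac{1}{15} + 128 - \frac{8}{15}\right) - 19933 = \frac{1913}{15} - 19933 = - \frac{297082}{15}$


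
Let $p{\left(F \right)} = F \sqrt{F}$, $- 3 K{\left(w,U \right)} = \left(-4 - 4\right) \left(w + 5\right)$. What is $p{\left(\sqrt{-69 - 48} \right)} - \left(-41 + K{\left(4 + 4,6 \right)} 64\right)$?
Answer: $- \frac{6533}{3} + 3 \sqrt{3} \cdot 13^{\frac{3}{4}} i^{\frac{3}{2}} \approx -2202.8 + 25.155 i$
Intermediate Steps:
$K{\left(w,U \right)} = \frac{40}{3} + \frac{8 w}{3}$ ($K{\left(w,U \right)} = - \frac{\left(-4 - 4\right) \left(w + 5\right)}{3} = - \frac{\left(-8\right) \left(5 + w\right)}{3} = - \frac{-40 - 8 w}{3} = \frac{40}{3} + \frac{8 w}{3}$)
$p{\left(F \right)} = F^{\frac{3}{2}}$
$p{\left(\sqrt{-69 - 48} \right)} - \left(-41 + K{\left(4 + 4,6 \right)} 64\right) = \left(\sqrt{-69 - 48}\right)^{\frac{3}{2}} - \left(-41 + \left(\frac{40}{3} + \frac{8 \left(4 + 4\right)}{3}\right) 64\right) = \left(\sqrt{-117}\right)^{\frac{3}{2}} - \left(-41 + \left(\frac{40}{3} + \frac{8}{3} \cdot 8\right) 64\right) = \left(3 i \sqrt{13}\right)^{\frac{3}{2}} - \left(-41 + \left(\frac{40}{3} + \frac{64}{3}\right) 64\right) = 3 \sqrt{3} \cdot 13^{\frac{3}{4}} i^{\frac{3}{2}} - \left(-41 + \frac{104}{3} \cdot 64\right) = 3 \sqrt{3} \cdot 13^{\frac{3}{4}} i^{\frac{3}{2}} - \left(-41 + \frac{6656}{3}\right) = 3 \sqrt{3} \cdot 13^{\frac{3}{4}} i^{\frac{3}{2}} - \frac{6533}{3} = - \frac{6533}{3} + 3 \sqrt{3} \cdot 13^{\frac{3}{4}} i^{\frac{3}{2}}$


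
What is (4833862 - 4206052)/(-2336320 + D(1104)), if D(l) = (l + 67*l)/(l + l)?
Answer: -104635/389381 ≈ -0.26872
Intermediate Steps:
D(l) = 34 (D(l) = (68*l)/((2*l)) = (68*l)*(1/(2*l)) = 34)
(4833862 - 4206052)/(-2336320 + D(1104)) = (4833862 - 4206052)/(-2336320 + 34) = 627810/(-2336286) = 627810*(-1/2336286) = -104635/389381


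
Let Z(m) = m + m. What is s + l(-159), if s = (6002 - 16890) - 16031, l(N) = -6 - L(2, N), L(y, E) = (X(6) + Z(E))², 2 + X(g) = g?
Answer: -125521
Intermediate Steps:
X(g) = -2 + g
Z(m) = 2*m
L(y, E) = (4 + 2*E)² (L(y, E) = ((-2 + 6) + 2*E)² = (4 + 2*E)²)
l(N) = -6 - 4*(2 + N)²
s = -26919 (s = -10888 - 16031 = -26919)
s + l(-159) = -26919 + (-6 - 4*(2 - 159)²) = -26919 + (-6 - 4*(-157)²) = -26919 + (-6 - 4*24649) = -26919 + (-6 - 98596) = -26919 - 98602 = -125521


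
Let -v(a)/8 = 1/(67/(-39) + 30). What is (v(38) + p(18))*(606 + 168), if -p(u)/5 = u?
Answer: -77076468/1103 ≈ -69879.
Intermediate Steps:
p(u) = -5*u
v(a) = -312/1103 (v(a) = -8/(67/(-39) + 30) = -8/(67*(-1/39) + 30) = -8/(-67/39 + 30) = -8/1103/39 = -8*39/1103 = -312/1103)
(v(38) + p(18))*(606 + 168) = (-312/1103 - 5*18)*(606 + 168) = (-312/1103 - 90)*774 = -99582/1103*774 = -77076468/1103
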